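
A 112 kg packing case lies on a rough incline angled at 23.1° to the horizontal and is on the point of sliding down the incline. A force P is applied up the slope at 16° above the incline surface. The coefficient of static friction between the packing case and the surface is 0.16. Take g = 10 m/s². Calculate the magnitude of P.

P ≈ 299 N

On the verge of sliding down the incline, friction equals μN and acts up the slope.
Perpendicular: N + P sin 16° = W cos 23.1° = 1030 N.
Along incline: P cos 16° + μN = W sin 23.1° with W sin 23.1° = 439.4 N.
Solving the pair for P and N: P = 299.4 N, N = 947.7 N (and f = μN = 151.6 N).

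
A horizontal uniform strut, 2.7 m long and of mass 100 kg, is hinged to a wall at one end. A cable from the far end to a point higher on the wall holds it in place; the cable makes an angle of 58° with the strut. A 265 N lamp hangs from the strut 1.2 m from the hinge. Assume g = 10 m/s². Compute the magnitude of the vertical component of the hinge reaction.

Take torques about the hinge: T sin 58° · 2.7 = 100×10×1.35 + 265×1.2 = 1668 N·m.
So T = 1668 / (0.8480 × 2.7) = 728.47 N.
ΣF_y = 0: H_y = (100×10 + 265) − T sin 58° = 1265 − 617.78 = 647.22 N.

|H_y| ≈ 647 N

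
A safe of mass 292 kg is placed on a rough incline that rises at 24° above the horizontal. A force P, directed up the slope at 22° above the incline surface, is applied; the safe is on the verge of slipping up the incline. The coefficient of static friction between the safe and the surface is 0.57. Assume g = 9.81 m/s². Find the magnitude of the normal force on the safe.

N ≈ 1740 N

On the verge of sliding up the incline, friction equals μN and acts down the slope.
Perpendicular: N + P sin 22° = W cos 24° = 2617 N.
Along incline: P cos 22° = W sin 24° + μN  with W sin 24° = 1165 N.
Solving the pair for P and N: P = 2329 N, N = 1744 N (and f = μN = 994.3 N).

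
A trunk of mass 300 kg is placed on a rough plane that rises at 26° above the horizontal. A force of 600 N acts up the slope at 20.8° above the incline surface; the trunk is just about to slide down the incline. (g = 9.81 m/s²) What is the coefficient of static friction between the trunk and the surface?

On the verge of sliding down the incline, friction is at its maximum μN and acts up the slope.
Perpendicular to incline: N = W cos 26° − P sin 20.8° = 2645 − 213.1 = 2432 N.
Along incline: P cos 20.8° + μN = W sin 26° → μ = (W sin 26° − P cos 20.8°) / N = 0.2998.

μ ≈ 0.300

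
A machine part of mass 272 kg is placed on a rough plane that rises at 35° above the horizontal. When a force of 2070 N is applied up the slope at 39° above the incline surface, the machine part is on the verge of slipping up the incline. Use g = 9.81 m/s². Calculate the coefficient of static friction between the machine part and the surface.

On the verge of sliding up the incline, friction is at its maximum μN and acts down the slope.
Perpendicular to incline: N = W cos 35° − P sin 39° = 2186 − 1303 = 883.1 N.
Along incline: P cos 39° − μN = W sin 35° → μ = −(W sin 35° − P cos 39°) / N = 0.08856.

μ ≈ 0.0886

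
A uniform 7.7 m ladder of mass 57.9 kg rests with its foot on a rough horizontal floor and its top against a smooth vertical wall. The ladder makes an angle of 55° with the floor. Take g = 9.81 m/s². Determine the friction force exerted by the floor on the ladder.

f ≈ 199 N

Torques about the foot: N_wall · 7.7 sin 55° = 57.9×9.81×3.85 cos 55° → N_wall = 198.86 N.
ΣF_x = 0: f_floor = N_wall = 198.86 N.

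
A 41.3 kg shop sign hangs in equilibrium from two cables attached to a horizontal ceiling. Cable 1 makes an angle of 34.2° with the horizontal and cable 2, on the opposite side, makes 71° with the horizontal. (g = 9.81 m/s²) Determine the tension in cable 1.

Weight W = 41.3 × 9.81 = 405.2 N acts straight down.
Horizontal: T_1 cos 34.2° = T_2 cos 71°  →  T_2 = 2.54 T_1.
Vertical: T_1 sin 34.2° + T_2 sin 71° = 405.2.
Substituting the horizontal relation into the vertical equation gives 2.964 T_1 = 405.2, so T_1 = 136.7 N.

T_1 ≈ 137 N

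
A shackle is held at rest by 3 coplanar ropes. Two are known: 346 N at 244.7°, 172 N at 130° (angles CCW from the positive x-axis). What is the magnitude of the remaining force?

F ≈ 316 N

Sum the known components: ΣF_x = -258.4 N, ΣF_y = -181.1 N.
For equilibrium the remaining force must supply (−ΣF_x, −ΣF_y) = (258.4, 181.1) N.
Magnitude = √((258.4)² + (181.1)²) = 315.5 N; direction = atan2(181.1, 258.4) = 35.0°.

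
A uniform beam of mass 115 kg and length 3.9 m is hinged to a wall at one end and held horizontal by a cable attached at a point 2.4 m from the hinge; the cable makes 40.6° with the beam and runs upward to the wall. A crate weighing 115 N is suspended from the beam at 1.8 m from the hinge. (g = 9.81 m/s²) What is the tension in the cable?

T ≈ 1540 N

Take torques about the hinge: T sin 40.6° · 2.4 = 115×9.81×1.95 + 115×1.8 = 2406.9 N·m.
So T = 2406.9 / (0.6508 × 2.4) = 1541 N.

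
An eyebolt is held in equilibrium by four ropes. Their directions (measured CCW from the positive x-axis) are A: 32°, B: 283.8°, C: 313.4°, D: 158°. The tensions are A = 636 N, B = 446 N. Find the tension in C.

Resolve: ΣF_x = 636 cos 32° + 446 cos 283.8° + T_C cos 313.4° + T_D cos 158° = 0.
        ΣF_y = 636 sin 32° + 446 sin 283.8° + T_C sin 313.4° + T_D sin 158° = 0.
The known terms sum to (645.7, -96.1) N, so 0.6871 T_C − 0.9272 T_D = -645.7 and -0.7266 T_C + 0.3746 T_D = 96.1.
Solving simultaneously: T_C = 367.1 N, T_D = 968.5 N.

T_C ≈ 367 N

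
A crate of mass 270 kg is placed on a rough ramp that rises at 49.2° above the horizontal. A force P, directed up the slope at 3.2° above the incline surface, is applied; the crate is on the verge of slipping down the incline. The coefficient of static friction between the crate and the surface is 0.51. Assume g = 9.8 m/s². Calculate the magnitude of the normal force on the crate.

N ≈ 1660 N

On the verge of sliding down the incline, friction equals μN and acts up the slope.
Perpendicular: N + P sin 3.2° = W cos 49.2° = 1729 N.
Along incline: P cos 3.2° + μN = W sin 49.2° with W sin 49.2° = 2003 N.
Solving the pair for P and N: P = 1156 N, N = 1664 N (and f = μN = 848.9 N).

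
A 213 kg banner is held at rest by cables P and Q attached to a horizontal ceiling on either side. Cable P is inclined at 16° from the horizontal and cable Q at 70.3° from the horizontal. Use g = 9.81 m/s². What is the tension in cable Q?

Weight W = 213 × 9.81 = 2090 N acts straight down.
Horizontal: T_P cos 16° = T_Q cos 70.3°  →  T_P = 0.3507 T_Q.
Vertical: T_P sin 16° + T_Q sin 70.3° = 2090.
Substituting the horizontal relation into the vertical equation gives 1.038 T_Q = 2090, so T_Q = 2013 N.

T_Q ≈ 2010 N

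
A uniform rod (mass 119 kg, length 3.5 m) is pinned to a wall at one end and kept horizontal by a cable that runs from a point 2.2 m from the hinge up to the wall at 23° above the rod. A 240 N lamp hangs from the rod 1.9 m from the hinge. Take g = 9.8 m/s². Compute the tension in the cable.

T ≈ 2900 N

Take torques about the hinge: T sin 23° · 2.2 = 119×9.8×1.75 + 240×1.9 = 2496.9 N·m.
So T = 2496.9 / (0.3907 × 2.2) = 2904.6 N.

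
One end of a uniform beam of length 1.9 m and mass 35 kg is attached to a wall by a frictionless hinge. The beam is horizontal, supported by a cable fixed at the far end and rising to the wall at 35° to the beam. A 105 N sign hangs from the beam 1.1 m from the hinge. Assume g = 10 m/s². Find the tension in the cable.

Take torques about the hinge: T sin 35° · 1.9 = 35×10×0.95 + 105×1.1 = 448 N·m.
So T = 448 / (0.5736 × 1.9) = 411.09 N.

T ≈ 411 N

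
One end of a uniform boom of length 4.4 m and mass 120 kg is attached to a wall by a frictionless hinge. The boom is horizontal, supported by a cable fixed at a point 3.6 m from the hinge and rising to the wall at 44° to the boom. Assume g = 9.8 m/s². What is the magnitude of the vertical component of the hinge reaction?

|H_y| ≈ 457 N

Take torques about the hinge: T sin 44° · 3.6 = 120×9.8×2.2 = 2587.2 N·m.
So T = 2587.2 / (0.6947 × 3.6) = 1034.6 N.
ΣF_y = 0: H_y = (120×9.8) − T sin 44° = 1176 − 718.67 = 457.33 N.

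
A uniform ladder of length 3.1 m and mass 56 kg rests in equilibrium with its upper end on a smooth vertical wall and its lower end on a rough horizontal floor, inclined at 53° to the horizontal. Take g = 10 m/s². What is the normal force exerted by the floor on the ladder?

N_floor ≈ 560 N

ΣF_y = 0: N_floor = 56×10 = 560 N.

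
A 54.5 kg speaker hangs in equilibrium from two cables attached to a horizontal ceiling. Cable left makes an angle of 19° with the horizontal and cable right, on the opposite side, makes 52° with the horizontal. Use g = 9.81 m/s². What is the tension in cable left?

Weight W = 54.5 × 9.81 = 534.6 N acts straight down.
Horizontal: T_left cos 19° = T_right cos 52°  →  T_right = 1.536 T_left.
Vertical: T_left sin 19° + T_right sin 52° = 534.6.
Substituting the horizontal relation into the vertical equation gives 1.536 T_left = 534.6, so T_left = 348.1 N.

T_left ≈ 348 N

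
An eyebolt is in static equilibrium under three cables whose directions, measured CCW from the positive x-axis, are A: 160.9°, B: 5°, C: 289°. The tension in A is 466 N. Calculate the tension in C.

Resolve: ΣF_x = 466 cos 160.9° + T_B cos 5° + T_C cos 289° = 0.
        ΣF_y = 466 sin 160.9° + T_B sin 5° + T_C sin 289° = 0.
The known terms sum to (-440.3, 152.5) N, so 0.9962 T_B + 0.3256 T_C = 440.3 and 0.0872 T_B − 0.9455 T_C = -152.5.
Solving simultaneously: T_B = 377.9 N, T_C = 196.1 N.

T_C ≈ 196 N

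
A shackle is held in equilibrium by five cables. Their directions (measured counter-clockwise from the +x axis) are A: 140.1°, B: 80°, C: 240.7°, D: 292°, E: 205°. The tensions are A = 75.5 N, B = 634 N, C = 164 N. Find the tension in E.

Resolve: ΣF_x = 75.5 cos 140.1° + 634 cos 80° + 164 cos 240.7° + T_D cos 292° + T_E cos 205° = 0.
        ΣF_y = 75.5 sin 140.1° + 634 sin 80° + 164 sin 240.7° + T_D sin 292° + T_E sin 205° = 0.
The known terms sum to (-28.09, 529.8) N, so 0.3746 T_D − 0.9063 T_E = 28.09 and -0.9272 T_D − 0.4226 T_E = -529.8.
Solving simultaneously: T_D = 492.7 N, T_E = 172.7 N.

T_E ≈ 173 N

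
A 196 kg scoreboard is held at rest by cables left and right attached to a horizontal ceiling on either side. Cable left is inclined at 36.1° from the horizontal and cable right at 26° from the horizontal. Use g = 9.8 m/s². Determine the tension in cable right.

Weight W = 196 × 9.8 = 1921 N acts straight down.
Horizontal: T_left cos 36.1° = T_right cos 26°  →  T_left = 1.112 T_right.
Vertical: T_left sin 36.1° + T_right sin 26° = 1921.
Substituting the horizontal relation into the vertical equation gives 1.094 T_right = 1921, so T_right = 1756 N.

T_right ≈ 1760 N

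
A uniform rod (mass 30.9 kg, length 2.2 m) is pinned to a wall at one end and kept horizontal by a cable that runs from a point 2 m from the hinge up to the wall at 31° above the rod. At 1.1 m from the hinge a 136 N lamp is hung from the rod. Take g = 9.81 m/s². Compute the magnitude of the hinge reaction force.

|H| ≈ 448 N

Take torques about the hinge: T sin 31° · 2 = 30.9×9.81×1.1 + 136×1.1 = 483.04 N·m.
So T = 483.04 / (0.5150 × 2) = 468.94 N.
ΣF_x = 0: H_x = T cos 31° = 401.96 N.
ΣF_y = 0: H_y = (30.9×9.81 + 136) − T sin 31° = 439.13 − 241.52 = 197.61 N.
|H| = √(H_x² + H_y²) = √((401.96)² + (197.61)²) = 447.91 N.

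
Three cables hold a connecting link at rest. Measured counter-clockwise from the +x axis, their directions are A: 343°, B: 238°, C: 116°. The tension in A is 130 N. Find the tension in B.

Resolve: ΣF_x = 130 cos 343° + T_B cos 238° + T_C cos 116° = 0.
        ΣF_y = 130 sin 343° + T_B sin 238° + T_C sin 116° = 0.
The known terms sum to (124.3, -38.01) N, so -0.5299 T_B − 0.4384 T_C = -124.3 and -0.8480 T_B + 0.8988 T_C = 38.01.
Solving simultaneously: T_B = 112.1 N, T_C = 148.1 N.

T_B ≈ 112 N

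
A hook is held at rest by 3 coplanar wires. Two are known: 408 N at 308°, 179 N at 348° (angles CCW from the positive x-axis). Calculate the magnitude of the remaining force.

F ≈ 557 N

Sum the known components: ΣF_x = 426.3 N, ΣF_y = -358.7 N.
For equilibrium the remaining force must supply (−ΣF_x, −ΣF_y) = (-426.3, 358.7) N.
Magnitude = √((-426.3)² + (358.7)²) = 557.1 N; direction = atan2(358.7, -426.3) = 139.9°.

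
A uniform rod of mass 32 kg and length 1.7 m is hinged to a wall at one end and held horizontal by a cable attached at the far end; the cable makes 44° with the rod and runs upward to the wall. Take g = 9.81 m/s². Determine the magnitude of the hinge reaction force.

|H| ≈ 226 N

Take torques about the hinge: T sin 44° · 1.7 = 32×9.81×0.85 = 266.83 N·m.
So T = 266.83 / (0.6947 × 1.7) = 225.95 N.
ΣF_x = 0: H_x = T cos 44° = 162.54 N.
ΣF_y = 0: H_y = (32×9.81) − T sin 44° = 313.92 − 156.96 = 156.96 N.
|H| = √(H_x² + H_y²) = √((162.54)² + (156.96)²) = 225.95 N.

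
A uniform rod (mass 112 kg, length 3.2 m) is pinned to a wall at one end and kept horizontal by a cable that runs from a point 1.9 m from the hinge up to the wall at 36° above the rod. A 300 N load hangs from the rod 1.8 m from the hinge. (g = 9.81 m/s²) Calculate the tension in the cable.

Take torques about the hinge: T sin 36° · 1.9 = 112×9.81×1.6 + 300×1.8 = 2298 N·m.
So T = 2298 / (0.5878 × 1.9) = 2057.6 N.

T ≈ 2060 N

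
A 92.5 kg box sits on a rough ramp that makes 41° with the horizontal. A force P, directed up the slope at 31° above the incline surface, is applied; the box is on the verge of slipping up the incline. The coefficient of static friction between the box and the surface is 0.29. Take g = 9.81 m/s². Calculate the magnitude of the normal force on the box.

N ≈ 279 N

On the verge of sliding up the incline, friction equals μN and acts down the slope.
Perpendicular: N + P sin 31° = W cos 41° = 684.8 N.
Along incline: P cos 31° = W sin 41° + μN  with W sin 41° = 595.3 N.
Solving the pair for P and N: P = 788.8 N, N = 278.6 N (and f = μN = 80.79 N).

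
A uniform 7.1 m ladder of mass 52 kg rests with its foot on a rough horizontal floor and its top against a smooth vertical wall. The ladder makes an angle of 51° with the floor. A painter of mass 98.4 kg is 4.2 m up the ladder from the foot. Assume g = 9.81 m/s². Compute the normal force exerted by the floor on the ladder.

N_floor ≈ 1480 N

ΣF_y = 0: N_floor = 52×9.81 + 98.4×9.81 = 1475.4 N.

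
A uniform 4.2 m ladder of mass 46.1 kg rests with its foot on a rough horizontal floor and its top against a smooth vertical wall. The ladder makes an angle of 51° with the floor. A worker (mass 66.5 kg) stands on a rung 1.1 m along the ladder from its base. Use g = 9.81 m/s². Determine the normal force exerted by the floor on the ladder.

N_floor ≈ 1100 N

ΣF_y = 0: N_floor = 46.1×9.81 + 66.5×9.81 = 1104.6 N.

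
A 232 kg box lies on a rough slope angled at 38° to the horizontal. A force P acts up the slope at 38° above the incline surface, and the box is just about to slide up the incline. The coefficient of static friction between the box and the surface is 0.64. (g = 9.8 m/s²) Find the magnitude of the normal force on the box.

N ≈ 465 N

On the verge of sliding up the incline, friction equals μN and acts down the slope.
Perpendicular: N + P sin 38° = W cos 38° = 1792 N.
Along incline: P cos 38° = W sin 38° + μN  with W sin 38° = 1400 N.
Solving the pair for P and N: P = 2154 N, N = 465.3 N (and f = μN = 297.8 N).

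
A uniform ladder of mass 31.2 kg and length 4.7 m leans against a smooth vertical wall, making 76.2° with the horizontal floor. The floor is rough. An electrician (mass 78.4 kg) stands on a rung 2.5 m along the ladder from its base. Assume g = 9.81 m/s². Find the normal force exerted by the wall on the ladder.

N_wall ≈ 138 N

Torques about the foot: N_wall · 4.7 sin 76.2° = 31.2×9.81×2.35 cos 76.2° + 78.4×9.81×2.5 cos 76.2° → N_wall = 138.07 N.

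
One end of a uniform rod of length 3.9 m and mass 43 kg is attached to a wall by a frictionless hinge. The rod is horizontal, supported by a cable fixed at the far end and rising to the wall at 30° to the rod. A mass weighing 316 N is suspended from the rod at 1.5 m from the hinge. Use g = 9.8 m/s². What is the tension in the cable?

Take torques about the hinge: T sin 30° · 3.9 = 43×9.8×1.95 + 316×1.5 = 1295.7 N·m.
So T = 1295.7 / (0.5000 × 3.9) = 664.48 N.

T ≈ 664 N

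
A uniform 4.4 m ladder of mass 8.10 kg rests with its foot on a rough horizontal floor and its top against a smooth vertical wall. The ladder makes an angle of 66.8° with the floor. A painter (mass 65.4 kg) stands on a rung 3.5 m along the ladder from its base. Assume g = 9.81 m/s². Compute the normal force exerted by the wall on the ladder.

Torques about the foot: N_wall · 4.4 sin 66.8° = 8.10×9.81×2.2 cos 66.8° + 65.4×9.81×3.5 cos 66.8° → N_wall = 235.76 N.

N_wall ≈ 236 N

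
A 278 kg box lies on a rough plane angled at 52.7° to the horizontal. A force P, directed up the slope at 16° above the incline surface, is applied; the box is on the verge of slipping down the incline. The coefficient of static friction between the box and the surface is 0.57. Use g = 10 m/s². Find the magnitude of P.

P ≈ 1560 N

On the verge of sliding down the incline, friction equals μN and acts up the slope.
Perpendicular: N + P sin 16° = W cos 52.7° = 1685 N.
Along incline: P cos 16° + μN = W sin 52.7° with W sin 52.7° = 2211 N.
Solving the pair for P and N: P = 1556 N, N = 1256 N (and f = μN = 715.8 N).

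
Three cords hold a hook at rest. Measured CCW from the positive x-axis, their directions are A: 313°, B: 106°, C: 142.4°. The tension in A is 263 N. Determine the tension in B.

Resolve: ΣF_x = 263 cos 313° + T_B cos 106° + T_C cos 142.4° = 0.
        ΣF_y = 263 sin 313° + T_B sin 106° + T_C sin 142.4° = 0.
The known terms sum to (179.4, -192.3) N, so -0.2756 T_B − 0.7923 T_C = -179.4 and 0.9613 T_B + 0.6101 T_C = 192.3.
Solving simultaneously: T_B = 72.39 N, T_C = 201.2 N.

T_B ≈ 72.4 N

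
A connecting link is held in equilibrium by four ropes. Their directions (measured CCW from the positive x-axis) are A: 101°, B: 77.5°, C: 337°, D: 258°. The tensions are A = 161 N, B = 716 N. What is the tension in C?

T_C ≈ 57.7 N

Resolve: ΣF_x = 161 cos 101° + 716 cos 77.5° + T_C cos 337° + T_D cos 258° = 0.
        ΣF_y = 161 sin 101° + 716 sin 77.5° + T_C sin 337° + T_D sin 258° = 0.
The known terms sum to (124.3, 857.1) N, so 0.9205 T_C − 0.2079 T_D = -124.3 and -0.3907 T_C − 0.9781 T_D = -857.1.
Solving simultaneously: T_C = 57.72 N, T_D = 853.2 N.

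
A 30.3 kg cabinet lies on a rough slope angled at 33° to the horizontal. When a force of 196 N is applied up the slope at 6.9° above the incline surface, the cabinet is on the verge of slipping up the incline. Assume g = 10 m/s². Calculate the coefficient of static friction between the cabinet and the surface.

On the verge of sliding up the incline, friction is at its maximum μN and acts down the slope.
Perpendicular to incline: N = W cos 33° − P sin 6.9° = 254.1 − 23.55 = 230.6 N.
Along incline: P cos 6.9° − μN = W sin 33° → μ = −(W sin 33° − P cos 6.9°) / N = 0.1282.

μ ≈ 0.128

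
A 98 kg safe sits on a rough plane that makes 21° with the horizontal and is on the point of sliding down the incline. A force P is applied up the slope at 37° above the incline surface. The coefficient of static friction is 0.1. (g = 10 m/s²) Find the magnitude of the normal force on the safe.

On the verge of sliding down the incline, friction equals μN and acts up the slope.
Perpendicular: N + P sin 37° = W cos 21° = 914.9 N.
Along incline: P cos 37° + μN = W sin 21° with W sin 21° = 351.2 N.
Solving the pair for P and N: P = 351.7 N, N = 703.3 N (and f = μN = 70.33 N).

N ≈ 703 N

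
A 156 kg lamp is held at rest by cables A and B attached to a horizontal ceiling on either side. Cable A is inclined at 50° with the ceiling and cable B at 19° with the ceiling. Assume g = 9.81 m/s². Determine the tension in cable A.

Weight W = 156 × 9.81 = 1530 N acts straight down.
Horizontal: T_A cos 50° = T_B cos 19°  →  T_B = 0.6798 T_A.
Vertical: T_A sin 50° + T_B sin 19° = 1530.
Substituting the horizontal relation into the vertical equation gives 0.9874 T_A = 1530, so T_A = 1550 N.

T_A ≈ 1550 N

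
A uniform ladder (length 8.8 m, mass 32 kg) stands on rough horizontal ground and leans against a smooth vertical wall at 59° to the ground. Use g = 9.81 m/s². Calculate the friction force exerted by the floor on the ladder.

Torques about the foot: N_wall · 8.8 sin 59° = 32×9.81×4.4 cos 59° → N_wall = 94.311 N.
ΣF_x = 0: f_floor = N_wall = 94.311 N.

f ≈ 94.3 N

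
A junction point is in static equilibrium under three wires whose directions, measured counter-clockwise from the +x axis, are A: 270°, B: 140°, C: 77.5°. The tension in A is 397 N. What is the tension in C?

T_C ≈ 343 N

Resolve: ΣF_x = 397 cos 270° + T_B cos 140° + T_C cos 77.5° = 0.
        ΣF_y = 397 sin 270° + T_B sin 140° + T_C sin 77.5° = 0.
The known terms sum to (0, -397) N, so -0.7660 T_B + 0.2164 T_C = 0 and 0.6428 T_B + 0.9763 T_C = 397.
Solving simultaneously: T_B = 96.87 N, T_C = 342.9 N.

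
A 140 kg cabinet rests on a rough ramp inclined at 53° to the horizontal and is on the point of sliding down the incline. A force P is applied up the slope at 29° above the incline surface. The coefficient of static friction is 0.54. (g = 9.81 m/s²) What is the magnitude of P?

P ≈ 1060 N

On the verge of sliding down the incline, friction equals μN and acts up the slope.
Perpendicular: N + P sin 29° = W cos 53° = 826.5 N.
Along incline: P cos 29° + μN = W sin 53° with W sin 53° = 1097 N.
Solving the pair for P and N: P = 1062 N, N = 311.9 N (and f = μN = 168.4 N).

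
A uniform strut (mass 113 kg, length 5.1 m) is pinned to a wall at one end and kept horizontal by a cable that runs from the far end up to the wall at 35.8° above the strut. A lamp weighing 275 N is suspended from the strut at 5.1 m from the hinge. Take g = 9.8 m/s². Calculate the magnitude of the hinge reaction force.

|H| ≈ 1280 N

Take torques about the hinge: T sin 35.8° · 5.1 = 113×9.8×2.55 + 275×5.1 = 4226.4 N·m.
So T = 4226.4 / (0.5850 × 5.1) = 1416.7 N.
ΣF_x = 0: H_x = T cos 35.8° = 1149 N.
ΣF_y = 0: H_y = (113×9.8 + 275) − T sin 35.8° = 1382.4 − 828.7 = 553.7 N.
|H| = √(H_x² + H_y²) = √((1149)² + (553.7)²) = 1275.5 N.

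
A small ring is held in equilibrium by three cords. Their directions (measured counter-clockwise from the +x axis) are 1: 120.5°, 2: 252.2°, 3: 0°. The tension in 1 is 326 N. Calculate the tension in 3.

Resolve: ΣF_x = 326 cos 120.5° + T_2 cos 252.2° + T_3 cos 0° = 0.
        ΣF_y = 326 sin 120.5° + T_2 sin 252.2° + T_3 sin 0° = 0.
The known terms sum to (-165.5, 280.9) N, so -0.3057 T_2 + 1.0000 T_3 = 165.5 and -0.9521 T_2 + 0.0000 T_3 = -280.9.
Solving simultaneously: T_2 = 295 N, T_3 = 255.6 N.

T_3 ≈ 256 N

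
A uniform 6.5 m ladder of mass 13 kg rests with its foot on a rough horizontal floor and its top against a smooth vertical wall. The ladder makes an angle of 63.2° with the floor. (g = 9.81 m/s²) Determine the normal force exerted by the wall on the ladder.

Torques about the foot: N_wall · 6.5 sin 63.2° = 13×9.81×3.25 cos 63.2° → N_wall = 32.21 N.

N_wall ≈ 32.2 N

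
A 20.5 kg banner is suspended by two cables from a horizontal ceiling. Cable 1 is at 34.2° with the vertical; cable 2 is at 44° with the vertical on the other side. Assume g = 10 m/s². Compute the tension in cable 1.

Angles from the horizontal: cable 1 is 90° − 34.2° = 55.8°, cable 2 is 90° − 44° = 46°.
Weight W = 20.5 × 10 = 205 N acts straight down.
Horizontal: T_1 cos 55.8° = T_2 cos 46°  →  T_2 = 0.8092 T_1.
Vertical: T_1 sin 55.8° + T_2 sin 46° = 205.
Substituting the horizontal relation into the vertical equation gives 1.409 T_1 = 205, so T_1 = 145.5 N.

T_1 ≈ 145 N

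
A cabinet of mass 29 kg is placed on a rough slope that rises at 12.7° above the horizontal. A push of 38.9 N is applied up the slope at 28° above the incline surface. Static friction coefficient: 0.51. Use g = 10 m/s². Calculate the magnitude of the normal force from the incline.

N ≈ 265 N

Axes along / perpendicular to the incline. W sin 12.7° = 63.76 N down-slope; W cos 12.7° = 282.9 N into the surface.
Perpendicular: N = W cos 12.7° − P sin 28° = 282.9 − 18.26 = 264.6 N.
Along incline: P cos 28° + f = W sin 12.7° (friction acts up-slope) → f = 63.76 − 34.35 = 29.41 N.
|f| = 29.41 N ≤ μN = 135 N, so the cabinet is indeed static.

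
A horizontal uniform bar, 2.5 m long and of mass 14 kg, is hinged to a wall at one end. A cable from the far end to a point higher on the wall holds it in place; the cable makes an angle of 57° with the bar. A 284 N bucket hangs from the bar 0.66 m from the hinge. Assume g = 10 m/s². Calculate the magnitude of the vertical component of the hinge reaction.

|H_y| ≈ 279 N

Take torques about the hinge: T sin 57° · 2.5 = 14×10×1.25 + 284×0.66 = 362.44 N·m.
So T = 362.44 / (0.8387 × 2.5) = 172.86 N.
ΣF_y = 0: H_y = (14×10 + 284) − T sin 57° = 424 − 144.98 = 279.02 N.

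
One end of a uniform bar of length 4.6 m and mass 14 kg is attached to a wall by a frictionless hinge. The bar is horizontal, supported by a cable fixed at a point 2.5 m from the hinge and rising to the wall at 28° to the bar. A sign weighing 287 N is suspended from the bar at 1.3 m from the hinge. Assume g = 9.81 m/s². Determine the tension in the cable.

Take torques about the hinge: T sin 28° · 2.5 = 14×9.81×2.3 + 287×1.3 = 688.98 N·m.
So T = 688.98 / (0.4695 × 2.5) = 587.03 N.

T ≈ 587 N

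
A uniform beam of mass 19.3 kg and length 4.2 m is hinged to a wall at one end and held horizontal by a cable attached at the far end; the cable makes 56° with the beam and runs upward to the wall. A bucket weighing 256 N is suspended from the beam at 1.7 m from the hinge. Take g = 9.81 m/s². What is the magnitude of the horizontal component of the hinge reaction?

H_x ≈ 134 N

Take torques about the hinge: T sin 56° · 4.2 = 19.3×9.81×2.1 + 256×1.7 = 832.8 N·m.
So T = 832.8 / (0.8290 × 4.2) = 239.18 N.
ΣF_x = 0: H_x = T cos 56° = 133.75 N.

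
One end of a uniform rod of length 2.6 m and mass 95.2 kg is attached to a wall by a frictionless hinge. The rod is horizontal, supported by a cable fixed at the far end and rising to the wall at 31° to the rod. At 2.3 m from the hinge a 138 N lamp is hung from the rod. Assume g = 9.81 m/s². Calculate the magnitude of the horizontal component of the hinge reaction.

Take torques about the hinge: T sin 31° · 2.6 = 95.2×9.81×1.3 + 138×2.3 = 1531.5 N·m.
So T = 1531.5 / (0.5150 × 2.6) = 1143.7 N.
ΣF_x = 0: H_x = T cos 31° = 980.32 N.

H_x ≈ 980 N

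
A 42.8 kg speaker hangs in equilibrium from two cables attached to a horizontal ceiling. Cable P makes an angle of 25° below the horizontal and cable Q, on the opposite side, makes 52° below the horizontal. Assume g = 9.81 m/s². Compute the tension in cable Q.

Weight W = 42.8 × 9.81 = 419.9 N acts straight down.
Horizontal: T_P cos 25° = T_Q cos 52°  →  T_P = 0.6793 T_Q.
Vertical: T_P sin 25° + T_Q sin 52° = 419.9.
Substituting the horizontal relation into the vertical equation gives 1.075 T_Q = 419.9, so T_Q = 390.5 N.

T_Q ≈ 391 N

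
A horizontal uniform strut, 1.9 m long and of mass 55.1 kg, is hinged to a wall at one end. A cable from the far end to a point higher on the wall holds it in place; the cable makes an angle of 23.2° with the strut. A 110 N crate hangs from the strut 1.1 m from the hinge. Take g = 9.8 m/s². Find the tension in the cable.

T ≈ 847 N

Take torques about the hinge: T sin 23.2° · 1.9 = 55.1×9.8×0.95 + 110×1.1 = 633.98 N·m.
So T = 633.98 / (0.3939 × 1.9) = 847.01 N.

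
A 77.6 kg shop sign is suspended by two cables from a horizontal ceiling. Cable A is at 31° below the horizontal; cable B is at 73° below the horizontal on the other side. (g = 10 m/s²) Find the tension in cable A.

Weight W = 77.6 × 10 = 776 N acts straight down.
Horizontal: T_A cos 31° = T_B cos 73°  →  T_B = 2.932 T_A.
Vertical: T_A sin 31° + T_B sin 73° = 776.
Substituting the horizontal relation into the vertical equation gives 3.319 T_A = 776, so T_A = 233.8 N.

T_A ≈ 234 N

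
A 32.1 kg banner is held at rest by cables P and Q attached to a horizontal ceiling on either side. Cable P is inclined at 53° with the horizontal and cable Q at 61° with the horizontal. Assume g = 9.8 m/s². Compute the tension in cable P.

T_P ≈ 167 N

Weight W = 32.1 × 9.8 = 314.6 N acts straight down.
Horizontal: T_P cos 53° = T_Q cos 61°  →  T_Q = 1.241 T_P.
Vertical: T_P sin 53° + T_Q sin 61° = 314.6.
Substituting the horizontal relation into the vertical equation gives 1.884 T_P = 314.6, so T_P = 166.9 N.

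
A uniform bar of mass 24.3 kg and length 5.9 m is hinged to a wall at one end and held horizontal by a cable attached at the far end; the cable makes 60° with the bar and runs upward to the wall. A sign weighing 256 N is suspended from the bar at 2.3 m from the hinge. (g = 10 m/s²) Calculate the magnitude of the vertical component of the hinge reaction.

|H_y| ≈ 278 N

Take torques about the hinge: T sin 60° · 5.9 = 24.3×10×2.95 + 256×2.3 = 1305.7 N·m.
So T = 1305.7 / (0.8660 × 5.9) = 255.53 N.
ΣF_y = 0: H_y = (24.3×10 + 256) − T sin 60° = 499 − 221.3 = 277.7 N.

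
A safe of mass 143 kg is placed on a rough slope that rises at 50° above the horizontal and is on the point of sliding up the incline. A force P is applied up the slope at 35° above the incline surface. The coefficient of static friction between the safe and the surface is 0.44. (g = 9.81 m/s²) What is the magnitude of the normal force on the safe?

On the verge of sliding up the incline, friction equals μN and acts down the slope.
Perpendicular: N + P sin 35° = W cos 50° = 901.7 N.
Along incline: P cos 35° = W sin 50° + μN  with W sin 50° = 1075 N.
Solving the pair for P and N: P = 1373 N, N = 114.1 N (and f = μN = 50.21 N).

N ≈ 114 N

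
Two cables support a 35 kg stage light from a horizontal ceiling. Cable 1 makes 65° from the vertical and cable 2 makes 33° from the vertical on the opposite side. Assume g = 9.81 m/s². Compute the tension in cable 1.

T_1 ≈ 189 N

Angles from the horizontal: cable 1 is 90° − 65° = 25°, cable 2 is 90° − 33° = 57°.
Weight W = 35 × 9.81 = 343.4 N acts straight down.
Horizontal: T_1 cos 25° = T_2 cos 57°  →  T_2 = 1.664 T_1.
Vertical: T_1 sin 25° + T_2 sin 57° = 343.4.
Substituting the horizontal relation into the vertical equation gives 1.818 T_1 = 343.4, so T_1 = 188.8 N.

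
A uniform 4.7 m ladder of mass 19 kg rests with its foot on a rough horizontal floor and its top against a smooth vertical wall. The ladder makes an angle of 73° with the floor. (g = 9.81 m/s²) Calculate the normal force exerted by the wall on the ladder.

N_wall ≈ 28.5 N

Torques about the foot: N_wall · 4.7 sin 73° = 19×9.81×2.35 cos 73° → N_wall = 28.493 N.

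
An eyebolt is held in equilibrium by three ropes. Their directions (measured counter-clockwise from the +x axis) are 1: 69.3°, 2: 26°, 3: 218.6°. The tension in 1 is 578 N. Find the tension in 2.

T_2 ≈ 1350 N

Resolve: ΣF_x = 578 cos 69.3° + T_2 cos 26° + T_3 cos 218.6° = 0.
        ΣF_y = 578 sin 69.3° + T_2 sin 26° + T_3 sin 218.6° = 0.
The known terms sum to (204.3, 540.7) N, so 0.8988 T_2 − 0.7815 T_3 = -204.3 and 0.4384 T_2 − 0.6239 T_3 = -540.7.
Solving simultaneously: T_2 = 1353 N, T_3 = 1817 N.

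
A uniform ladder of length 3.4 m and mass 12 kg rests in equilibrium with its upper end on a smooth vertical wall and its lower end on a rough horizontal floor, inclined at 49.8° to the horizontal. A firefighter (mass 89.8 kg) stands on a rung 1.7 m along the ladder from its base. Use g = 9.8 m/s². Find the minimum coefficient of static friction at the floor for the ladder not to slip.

μ_min ≈ 0.423

ΣF_y = 0: N_floor = 12×9.8 + 89.8×9.8 = 997.64 N.
Torques about the foot: N_wall · 3.4 sin 49.8° = 12×9.8×1.7 cos 49.8° + 89.8×9.8×1.7 cos 49.8° → N_wall = 421.54 N.
ΣF_x = 0: f_floor = N_wall = 421.54 N.
μ_min = f_floor / N_floor = 421.54 / 997.64 = 0.4225.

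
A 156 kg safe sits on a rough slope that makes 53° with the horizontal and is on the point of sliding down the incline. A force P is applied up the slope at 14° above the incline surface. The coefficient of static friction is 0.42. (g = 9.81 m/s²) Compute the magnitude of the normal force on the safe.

On the verge of sliding down the incline, friction equals μN and acts up the slope.
Perpendicular: N + P sin 14° = W cos 53° = 921 N.
Along incline: P cos 14° + μN = W sin 53° with W sin 53° = 1222 N.
Solving the pair for P and N: P = 961.7 N, N = 688.3 N (and f = μN = 289.1 N).

N ≈ 688 N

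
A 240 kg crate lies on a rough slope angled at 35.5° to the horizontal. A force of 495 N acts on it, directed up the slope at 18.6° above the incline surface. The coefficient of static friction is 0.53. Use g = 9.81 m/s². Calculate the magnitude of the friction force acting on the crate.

f ≈ 898 N

Axes along / perpendicular to the incline. W sin 35.5° = 1367 N down-slope; W cos 35.5° = 1917 N into the surface.
Perpendicular: N = W cos 35.5° − P sin 18.6° = 1917 − 157.9 = 1759 N.
Along incline: P cos 18.6° + f = W sin 35.5° (friction acts up-slope) → f = 1367 − 469.1 = 898.1 N.
|f| = 898.1 N ≤ μN = 932.2 N, so the crate is indeed static.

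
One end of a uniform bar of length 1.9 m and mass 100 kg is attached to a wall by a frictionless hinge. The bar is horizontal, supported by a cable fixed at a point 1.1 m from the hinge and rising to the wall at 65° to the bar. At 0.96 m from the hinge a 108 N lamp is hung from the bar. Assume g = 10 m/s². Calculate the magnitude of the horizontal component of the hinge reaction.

Take torques about the hinge: T sin 65° · 1.1 = 100×10×0.95 + 108×0.96 = 1053.7 N·m.
So T = 1053.7 / (0.9063 × 1.1) = 1056.9 N.
ΣF_x = 0: H_x = T cos 65° = 446.67 N.

H_x ≈ 447 N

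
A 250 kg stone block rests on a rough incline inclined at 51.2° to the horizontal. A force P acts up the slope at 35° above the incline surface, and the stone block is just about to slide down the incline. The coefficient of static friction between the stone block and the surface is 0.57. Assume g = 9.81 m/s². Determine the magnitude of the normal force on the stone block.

N ≈ 330 N

On the verge of sliding down the incline, friction equals μN and acts up the slope.
Perpendicular: N + P sin 35° = W cos 51.2° = 1537 N.
Along incline: P cos 35° + μN = W sin 51.2° with W sin 51.2° = 1911 N.
Solving the pair for P and N: P = 2104 N, N = 330.2 N (and f = μN = 188.2 N).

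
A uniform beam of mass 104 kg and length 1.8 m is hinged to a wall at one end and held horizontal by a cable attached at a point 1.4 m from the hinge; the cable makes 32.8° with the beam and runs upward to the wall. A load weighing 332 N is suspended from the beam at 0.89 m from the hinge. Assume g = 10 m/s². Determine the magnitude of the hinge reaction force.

Take torques about the hinge: T sin 32.8° · 1.4 = 104×10×0.9 + 332×0.89 = 1231.5 N·m.
So T = 1231.5 / (0.5417 × 1.4) = 1623.8 N.
ΣF_x = 0: H_x = T cos 32.8° = 1364.9 N.
ΣF_y = 0: H_y = (104×10 + 332) − T sin 32.8° = 1372 − 879.63 = 492.37 N.
|H| = √(H_x² + H_y²) = √((1364.9)² + (492.37)²) = 1451 N.

|H| ≈ 1450 N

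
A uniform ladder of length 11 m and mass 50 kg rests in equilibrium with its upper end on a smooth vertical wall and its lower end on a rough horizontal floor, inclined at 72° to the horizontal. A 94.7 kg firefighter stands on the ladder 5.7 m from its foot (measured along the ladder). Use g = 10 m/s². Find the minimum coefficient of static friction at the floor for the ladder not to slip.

μ_min ≈ 0.166

ΣF_y = 0: N_floor = 50×10 + 94.7×10 = 1447 N.
Torques about the foot: N_wall · 11 sin 72° = 50×10×5.5 cos 72° + 94.7×10×5.7 cos 72° → N_wall = 240.67 N.
ΣF_x = 0: f_floor = N_wall = 240.67 N.
μ_min = f_floor / N_floor = 240.67 / 1447 = 0.1663.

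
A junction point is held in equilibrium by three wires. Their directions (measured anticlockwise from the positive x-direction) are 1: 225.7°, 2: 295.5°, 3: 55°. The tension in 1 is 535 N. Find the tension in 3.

T_3 ≈ 577 N

Resolve: ΣF_x = 535 cos 225.7° + T_2 cos 295.5° + T_3 cos 55° = 0.
        ΣF_y = 535 sin 225.7° + T_2 sin 295.5° + T_3 sin 55° = 0.
The known terms sum to (-373.7, -382.9) N, so 0.4305 T_2 + 0.5736 T_3 = 373.7 and -0.9026 T_2 + 0.8192 T_3 = 382.9.
Solving simultaneously: T_2 = 99.34 N, T_3 = 576.9 N.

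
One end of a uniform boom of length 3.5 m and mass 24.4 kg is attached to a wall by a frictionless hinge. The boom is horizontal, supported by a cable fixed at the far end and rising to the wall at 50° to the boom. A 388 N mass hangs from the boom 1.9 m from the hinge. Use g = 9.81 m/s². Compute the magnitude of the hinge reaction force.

Take torques about the hinge: T sin 50° · 3.5 = 24.4×9.81×1.75 + 388×1.9 = 1156.1 N·m.
So T = 1156.1 / (0.7660 × 3.5) = 431.19 N.
ΣF_x = 0: H_x = T cos 50° = 277.16 N.
ΣF_y = 0: H_y = (24.4×9.81 + 388) − T sin 50° = 627.36 − 330.31 = 297.05 N.
|H| = √(H_x² + H_y²) = √((277.16)² + (297.05)²) = 406.28 N.

|H| ≈ 406 N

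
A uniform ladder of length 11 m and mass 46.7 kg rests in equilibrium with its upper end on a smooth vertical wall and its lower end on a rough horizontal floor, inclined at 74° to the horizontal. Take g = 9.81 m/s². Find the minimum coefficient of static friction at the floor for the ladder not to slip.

μ_min ≈ 0.143

ΣF_y = 0: N_floor = 46.7×9.81 = 458.13 N.
Torques about the foot: N_wall · 11 sin 74° = 46.7×9.81×5.5 cos 74° → N_wall = 65.683 N.
ΣF_x = 0: f_floor = N_wall = 65.683 N.
μ_min = f_floor / N_floor = 65.683 / 458.13 = 0.1434.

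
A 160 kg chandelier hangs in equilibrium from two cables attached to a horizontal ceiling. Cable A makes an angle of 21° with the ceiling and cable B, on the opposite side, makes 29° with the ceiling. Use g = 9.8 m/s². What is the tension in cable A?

Weight W = 160 × 9.8 = 1568 N acts straight down.
Horizontal: T_A cos 21° = T_B cos 29°  →  T_B = 1.067 T_A.
Vertical: T_A sin 21° + T_B sin 29° = 1568.
Substituting the horizontal relation into the vertical equation gives 0.8759 T_A = 1568, so T_A = 1790 N.

T_A ≈ 1790 N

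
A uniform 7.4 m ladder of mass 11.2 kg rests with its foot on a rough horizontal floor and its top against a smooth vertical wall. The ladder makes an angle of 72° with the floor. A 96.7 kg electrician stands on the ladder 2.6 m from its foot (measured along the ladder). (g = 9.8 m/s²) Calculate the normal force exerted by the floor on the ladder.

N_floor ≈ 1060 N

ΣF_y = 0: N_floor = 11.2×9.8 + 96.7×9.8 = 1057.4 N.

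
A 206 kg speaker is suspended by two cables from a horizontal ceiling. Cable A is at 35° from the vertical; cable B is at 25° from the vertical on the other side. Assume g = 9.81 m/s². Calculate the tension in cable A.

T_A ≈ 986 N

Angles from the horizontal: cable A is 90° − 35° = 55°, cable B is 90° − 25° = 65°.
Weight W = 206 × 9.81 = 2021 N acts straight down.
Horizontal: T_A cos 55° = T_B cos 65°  →  T_B = 1.357 T_A.
Vertical: T_A sin 55° + T_B sin 65° = 2021.
Substituting the horizontal relation into the vertical equation gives 2.049 T_A = 2021, so T_A = 986.2 N.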